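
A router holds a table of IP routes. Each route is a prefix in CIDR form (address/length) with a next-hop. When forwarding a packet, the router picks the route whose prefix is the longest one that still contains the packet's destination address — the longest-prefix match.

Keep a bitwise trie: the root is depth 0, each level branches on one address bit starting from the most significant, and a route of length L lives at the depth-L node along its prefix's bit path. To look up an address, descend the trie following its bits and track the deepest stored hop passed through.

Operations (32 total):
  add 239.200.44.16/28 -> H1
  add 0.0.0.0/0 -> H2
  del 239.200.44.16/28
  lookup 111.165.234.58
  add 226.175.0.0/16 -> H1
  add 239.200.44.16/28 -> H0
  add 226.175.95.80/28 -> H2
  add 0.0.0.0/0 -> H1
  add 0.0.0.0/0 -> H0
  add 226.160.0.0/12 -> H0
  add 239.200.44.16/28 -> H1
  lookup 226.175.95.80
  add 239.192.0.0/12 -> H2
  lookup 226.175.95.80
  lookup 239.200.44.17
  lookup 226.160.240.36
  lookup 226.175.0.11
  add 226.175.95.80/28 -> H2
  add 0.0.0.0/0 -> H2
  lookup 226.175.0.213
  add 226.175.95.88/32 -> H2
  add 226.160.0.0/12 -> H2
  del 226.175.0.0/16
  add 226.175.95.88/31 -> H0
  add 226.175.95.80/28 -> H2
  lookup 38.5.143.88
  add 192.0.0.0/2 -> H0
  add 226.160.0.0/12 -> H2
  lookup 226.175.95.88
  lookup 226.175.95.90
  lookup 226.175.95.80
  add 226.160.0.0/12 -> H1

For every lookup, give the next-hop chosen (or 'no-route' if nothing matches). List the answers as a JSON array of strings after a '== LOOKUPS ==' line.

Trace:
  + 239.200.44.16/28 (H1) depth=28
  + 0.0.0.0/0 (H2) depth=0
  del 239.200.44.16/28 (clear depth 28)
  Q 111.165.234.58: descend ε ; hops seen [H2] ; pick H2
  + 226.175.0.0/16 (H1) depth=16
  + 239.200.44.16/28 (H0) depth=28
  + 226.175.95.80/28 (H2) depth=28
  + 0.0.0.0/0 (H1) depth=0
  + 0.0.0.0/0 (H0) depth=0
  + 226.160.0.0/12 (H0) depth=12
  + 239.200.44.16/28 (H1) depth=28
  Q 226.175.95.80: descend 1110001010101111010111110101 ; hops seen [H0,H0,H1,H2] ; pick H2
  + 239.192.0.0/12 (H2) depth=12
  Q 226.175.95.80: descend 1110001010101111010111110101 ; hops seen [H0,H0,H1,H2] ; pick H2
  Q 239.200.44.17: descend 1110111111001000001011000001 ; hops seen [H0,H2,H1] ; pick H1
  Q 226.160.240.36: descend 111000101010 ; hops seen [H0,H0] ; pick H0
  Q 226.175.0.11: descend 11100010101011110 ; hops seen [H0,H0,H1] ; pick H1
  + 226.175.95.80/28 (H2) depth=28
  + 0.0.0.0/0 (H2) depth=0
  Q 226.175.0.213: descend 11100010101011110 ; hops seen [H2,H0,H1] ; pick H1
  + 226.175.95.88/32 (H2) depth=32
  + 226.160.0.0/12 (H2) depth=12
  del 226.175.0.0/16 (clear depth 16)
  + 226.175.95.88/31 (H0) depth=31
  + 226.175.95.80/28 (H2) depth=28
  Q 38.5.143.88: descend ε ; hops seen [H2] ; pick H2
  + 192.0.0.0/2 (H0) depth=2
  + 226.160.0.0/12 (H2) depth=12
  Q 226.175.95.88: descend 11100010101011110101111101011000 ; hops seen [H2,H0,H2,H2,H0,H2] ; pick H2
  Q 226.175.95.90: descend 111000101010111101011111010110 ; hops seen [H2,H0,H2,H2] ; pick H2
  Q 226.175.95.80: descend 1110001010101111010111110101 ; hops seen [H2,H0,H2,H2] ; pick H2
  + 226.160.0.0/12 (H1) depth=12

== LOOKUPS ==
["H2","H2","H2","H1","H0","H1","H1","H2","H2","H2","H2"]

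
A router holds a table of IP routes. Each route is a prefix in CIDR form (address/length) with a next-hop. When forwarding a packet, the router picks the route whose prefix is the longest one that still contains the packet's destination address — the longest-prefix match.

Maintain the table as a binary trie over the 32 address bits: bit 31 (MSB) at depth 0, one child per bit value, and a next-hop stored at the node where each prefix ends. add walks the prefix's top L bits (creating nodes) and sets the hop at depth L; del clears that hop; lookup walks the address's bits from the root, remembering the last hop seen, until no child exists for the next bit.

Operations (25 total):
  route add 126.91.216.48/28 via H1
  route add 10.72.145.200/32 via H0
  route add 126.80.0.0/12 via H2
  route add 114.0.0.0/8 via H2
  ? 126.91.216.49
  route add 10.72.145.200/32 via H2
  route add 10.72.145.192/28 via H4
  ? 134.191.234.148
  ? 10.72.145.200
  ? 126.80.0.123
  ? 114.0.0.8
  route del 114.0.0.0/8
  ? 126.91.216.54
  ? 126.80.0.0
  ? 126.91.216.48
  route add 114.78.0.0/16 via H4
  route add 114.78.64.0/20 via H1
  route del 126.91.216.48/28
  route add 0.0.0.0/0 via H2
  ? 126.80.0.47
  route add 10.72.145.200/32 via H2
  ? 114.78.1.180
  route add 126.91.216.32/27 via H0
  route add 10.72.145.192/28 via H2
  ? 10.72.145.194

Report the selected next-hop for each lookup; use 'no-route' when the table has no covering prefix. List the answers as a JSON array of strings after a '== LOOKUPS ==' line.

Apply in order:
  add 126.91.216.48/28 -> H1 at depth 28
  add 10.72.145.200/32 -> H0 at depth 32
  add 126.80.0.0/12 -> H2 at depth 12
  add 114.0.0.0/8 -> H2 at depth 8
  ? 126.91.216.49  path d0:-→d1:-→d2:-→d3:-→d4:-→d5:-→d6:-→d7:-→d8:-→d9:-→d10:-→d11:-→d12:H2→d13:-→d14:-→d15:-→d16:-→d17:-→d18:-→d19:-→d20:-→d21:-→d22:-→d23:-→d24:-→d25:-→d26:-→d27:-→d28:H1  best=H1
  add 10.72.145.200/32 -> H2 at depth 32
  add 10.72.145.192/28 -> H4 at depth 28
  ? 134.191.234.148  path d0:-  best=no-route
  ? 10.72.145.200  path d0:-→d1:-→d2:-→d3:-→d4:-→d5:-→d6:-→d7:-→d8:-→d9:-→d10:-→d11:-→d12:-→d13:-→d14:-→d15:-→d16:-→d17:-→d18:-→d19:-→d20:-→d21:-→d22:-→d23:-→d24:-→d25:-→d26:-→d27:-→d28:H4→d29:-→d30:-→d31:-→d32:H2  best=H2
  ? 126.80.0.123  path d0:-→d1:-→d2:-→d3:-→d4:-→d5:-→d6:-→d7:-→d8:-→d9:-→d10:-→d11:-→d12:H2  best=H2
  ? 114.0.0.8  path d0:-→d1:-→d2:-→d3:-→d4:-→d5:-→d6:-→d7:-→d8:H2  best=H2
  del 114.0.0.0/8 (clear depth 8)
  ? 126.91.216.54  path d0:-→d1:-→d2:-→d3:-→d4:-→d5:-→d6:-→d7:-→d8:-→d9:-→d10:-→d11:-→d12:H2→d13:-→d14:-→d15:-→d16:-→d17:-→d18:-→d19:-→d20:-→d21:-→d22:-→d23:-→d24:-→d25:-→d26:-→d27:-→d28:H1  best=H1
  ? 126.80.0.0  path d0:-→d1:-→d2:-→d3:-→d4:-→d5:-→d6:-→d7:-→d8:-→d9:-→d10:-→d11:-→d12:H2  best=H2
  ? 126.91.216.48  path d0:-→d1:-→d2:-→d3:-→d4:-→d5:-→d6:-→d7:-→d8:-→d9:-→d10:-→d11:-→d12:H2→d13:-→d14:-→d15:-→d16:-→d17:-→d18:-→d19:-→d20:-→d21:-→d22:-→d23:-→d24:-→d25:-→d26:-→d27:-→d28:H1  best=H1
  add 114.78.0.0/16 -> H4 at depth 16
  add 114.78.64.0/20 -> H1 at depth 20
  del 126.91.216.48/28 (clear depth 28)
  add 0.0.0.0/0 -> H2 at depth 0
  ? 126.80.0.47  path d0:H2→d1:-→d2:-→d3:-→d4:-→d5:-→d6:-→d7:-→d8:-→d9:-→d10:-→d11:-→d12:H2  best=H2
  add 10.72.145.200/32 -> H2 at depth 32
  ? 114.78.1.180  path d0:H2→d1:-→d2:-→d3:-→d4:-→d5:-→d6:-→d7:-→d8:-→d9:-→d10:-→d11:-→d12:-→d13:-→d14:-→d15:-→d16:H4→d17:-  best=H4
  add 126.91.216.32/27 -> H0 at depth 27
  add 10.72.145.192/28 -> H2 at depth 28
  ? 10.72.145.194  path d0:H2→d1:-→d2:-→d3:-→d4:-→d5:-→d6:-→d7:-→d8:-→d9:-→d10:-→d11:-→d12:-→d13:-→d14:-→d15:-→d16:-→d17:-→d18:-→d19:-→d20:-→d21:-→d22:-→d23:-→d24:-→d25:-→d26:-→d27:-→d28:H2  best=H2

== LOOKUPS ==
["H1","no-route","H2","H2","H2","H1","H2","H1","H2","H4","H2"]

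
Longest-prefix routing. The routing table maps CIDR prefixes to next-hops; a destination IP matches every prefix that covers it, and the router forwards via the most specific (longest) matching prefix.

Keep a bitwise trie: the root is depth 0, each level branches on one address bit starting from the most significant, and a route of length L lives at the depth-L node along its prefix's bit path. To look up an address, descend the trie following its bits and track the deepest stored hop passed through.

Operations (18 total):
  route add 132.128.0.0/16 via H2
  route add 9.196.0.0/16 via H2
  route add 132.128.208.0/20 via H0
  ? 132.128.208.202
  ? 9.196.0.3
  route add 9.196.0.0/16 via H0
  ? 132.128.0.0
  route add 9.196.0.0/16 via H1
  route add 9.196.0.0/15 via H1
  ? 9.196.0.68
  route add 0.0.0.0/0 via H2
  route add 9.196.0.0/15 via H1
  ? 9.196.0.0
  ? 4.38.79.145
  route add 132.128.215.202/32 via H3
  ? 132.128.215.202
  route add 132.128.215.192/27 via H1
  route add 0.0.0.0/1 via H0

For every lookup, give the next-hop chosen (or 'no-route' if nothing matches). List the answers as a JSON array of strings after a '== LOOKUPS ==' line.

Process each operation:
  add 132.128.0.0/16 -> H2 at depth 16
  add 9.196.0.0/16 -> H2 at depth 16
  add 132.128.208.0/20 -> H0 at depth 20
  ? 132.128.208.202  path d0:-→d1:-→d2:-→d3:-→d4:-→d5:-→d6:-→d7:-→d8:-→d9:-→d10:-→d11:-→d12:-→d13:-→d14:-→d15:-→d16:H2→d17:-→d18:-→d19:-→d20:H0  best=H0
  ? 9.196.0.3  path d0:-→d1:-→d2:-→d3:-→d4:-→d5:-→d6:-→d7:-→d8:-→d9:-→d10:-→d11:-→d12:-→d13:-→d14:-→d15:-→d16:H2  best=H2
  add 9.196.0.0/16 -> H0 at depth 16
  ? 132.128.0.0  path d0:-→d1:-→d2:-→d3:-→d4:-→d5:-→d6:-→d7:-→d8:-→d9:-→d10:-→d11:-→d12:-→d13:-→d14:-→d15:-→d16:H2  best=H2
  add 9.196.0.0/16 -> H1 at depth 16
  add 9.196.0.0/15 -> H1 at depth 15
  ? 9.196.0.68  path d0:-→d1:-→d2:-→d3:-→d4:-→d5:-→d6:-→d7:-→d8:-→d9:-→d10:-→d11:-→d12:-→d13:-→d14:-→d15:H1→d16:H1  best=H1
  add 0.0.0.0/0 -> H2 at depth 0
  add 9.196.0.0/15 -> H1 at depth 15
  ? 9.196.0.0  path d0:H2→d1:-→d2:-→d3:-→d4:-→d5:-→d6:-→d7:-→d8:-→d9:-→d10:-→d11:-→d12:-→d13:-→d14:-→d15:H1→d16:H1  best=H1
  ? 4.38.79.145  path d0:H2→d1:-→d2:-→d3:-→d4:-  best=H2
  add 132.128.215.202/32 -> H3 at depth 32
  ? 132.128.215.202  path d0:H2→d1:-→d2:-→d3:-→d4:-→d5:-→d6:-→d7:-→d8:-→d9:-→d10:-→d11:-→d12:-→d13:-→d14:-→d15:-→d16:H2→d17:-→d18:-→d19:-→d20:H0→d21:-→d22:-→d23:-→d24:-→d25:-→d26:-→d27:-→d28:-→d29:-→d30:-→d31:-→d32:H3  best=H3
  add 132.128.215.192/27 -> H1 at depth 27
  add 0.0.0.0/1 -> H0 at depth 1

== LOOKUPS ==
["H0","H2","H2","H1","H1","H2","H3"]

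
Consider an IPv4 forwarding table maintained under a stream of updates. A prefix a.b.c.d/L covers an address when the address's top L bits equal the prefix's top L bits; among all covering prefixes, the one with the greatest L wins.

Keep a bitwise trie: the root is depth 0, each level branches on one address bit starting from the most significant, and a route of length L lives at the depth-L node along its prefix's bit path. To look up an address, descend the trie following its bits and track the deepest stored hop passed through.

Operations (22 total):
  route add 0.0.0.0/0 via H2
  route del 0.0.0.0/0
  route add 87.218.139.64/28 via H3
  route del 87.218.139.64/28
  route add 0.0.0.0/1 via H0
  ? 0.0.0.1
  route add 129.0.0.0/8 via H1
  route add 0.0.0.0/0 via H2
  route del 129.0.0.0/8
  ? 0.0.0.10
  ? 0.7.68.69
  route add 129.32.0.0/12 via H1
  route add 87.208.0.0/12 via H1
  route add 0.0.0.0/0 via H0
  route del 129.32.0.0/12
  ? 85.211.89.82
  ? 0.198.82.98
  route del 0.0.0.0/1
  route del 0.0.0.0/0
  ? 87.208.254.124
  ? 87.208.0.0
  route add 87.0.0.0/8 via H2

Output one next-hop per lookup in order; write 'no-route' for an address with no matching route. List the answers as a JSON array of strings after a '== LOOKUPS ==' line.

Process each operation:
  add 0.0.0.0/0 -> H2 at depth 0
  - 0.0.0.0/0 clear@0
  add 87.218.139.64/28 -> H3 at depth 28
  - 87.218.139.64/28 clear@28
  add 0.0.0.0/1 -> H0 at depth 1
  Q 0.0.0.1: descend 0 ; hops seen [H0] ; pick H0
  add 129.0.0.0/8 -> H1 at depth 8
  add 0.0.0.0/0 -> H2 at depth 0
  - 129.0.0.0/8 clear@8
  Q 0.0.0.10: descend 0 ; hops seen [H2,H0] ; pick H0
  Q 0.7.68.69: descend 0 ; hops seen [H2,H0] ; pick H0
  add 129.32.0.0/12 -> H1 at depth 12
  add 87.208.0.0/12 -> H1 at depth 12
  add 0.0.0.0/0 -> H0 at depth 0
  - 129.32.0.0/12 clear@12
  Q 85.211.89.82: descend 010101 ; hops seen [H0,H0] ; pick H0
  Q 0.198.82.98: descend 0 ; hops seen [H0,H0] ; pick H0
  - 0.0.0.0/1 clear@1
  - 0.0.0.0/0 clear@0
  Q 87.208.254.124: descend 010101111101 ; hops seen [H1] ; pick H1
  Q 87.208.0.0: descend 010101111101 ; hops seen [H1] ; pick H1
  add 87.0.0.0/8 -> H2 at depth 8

== LOOKUPS ==
["H0","H0","H0","H0","H0","H1","H1"]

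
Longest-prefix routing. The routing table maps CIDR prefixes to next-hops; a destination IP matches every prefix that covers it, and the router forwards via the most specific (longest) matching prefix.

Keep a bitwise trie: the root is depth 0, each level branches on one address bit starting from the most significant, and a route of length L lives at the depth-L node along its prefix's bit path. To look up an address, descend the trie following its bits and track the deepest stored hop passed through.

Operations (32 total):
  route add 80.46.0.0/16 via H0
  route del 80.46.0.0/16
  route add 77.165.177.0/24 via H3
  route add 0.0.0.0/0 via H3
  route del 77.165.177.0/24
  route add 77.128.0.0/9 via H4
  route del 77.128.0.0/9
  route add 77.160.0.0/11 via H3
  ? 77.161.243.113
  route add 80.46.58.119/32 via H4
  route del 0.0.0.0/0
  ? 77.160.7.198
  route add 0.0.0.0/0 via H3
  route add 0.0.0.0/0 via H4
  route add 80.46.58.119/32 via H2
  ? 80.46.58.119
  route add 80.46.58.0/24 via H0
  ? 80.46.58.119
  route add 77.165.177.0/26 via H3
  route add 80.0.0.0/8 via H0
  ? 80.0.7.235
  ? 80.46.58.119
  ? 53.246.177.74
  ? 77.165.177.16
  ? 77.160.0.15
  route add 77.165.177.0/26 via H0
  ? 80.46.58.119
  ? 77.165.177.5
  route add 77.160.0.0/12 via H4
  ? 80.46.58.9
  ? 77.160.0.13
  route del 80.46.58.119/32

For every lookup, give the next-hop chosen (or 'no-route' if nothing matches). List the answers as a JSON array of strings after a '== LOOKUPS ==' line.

Apply in order:
  + 80.46.0.0/16 (H0) depth=16
  del 80.46.0.0/16 (clear depth 16)
  + 77.165.177.0/24 (H3) depth=24
  + 0.0.0.0/0 (H3) depth=0
  del 77.165.177.0/24 (clear depth 24)
  + 77.128.0.0/9 (H4) depth=9
  del 77.128.0.0/9 (clear depth 9)
  + 77.160.0.0/11 (H3) depth=11
  lookup 77.161.243.113: bits 0100110110100 walk d0:H3→d1:-→d2:-→d3:-→d4:-→d5:-→d6:-→d7:-→d8:-→d9:-→d10:-→d11:H3→d12:-→d13:- -> H3
  + 80.46.58.119/32 (H4) depth=32
  del 0.0.0.0/0 (clear depth 0)
  lookup 77.160.7.198: bits 0100110110100 walk d0:-→d1:-→d2:-→d3:-→d4:-→d5:-→d6:-→d7:-→d8:-→d9:-→d10:-→d11:H3→d12:-→d13:- -> H3
  + 0.0.0.0/0 (H3) depth=0
  + 0.0.0.0/0 (H4) depth=0
  + 80.46.58.119/32 (H2) depth=32
  lookup 80.46.58.119: bits 01010000001011100011101001110111 walk d0:H4→d1:-→d2:-→d3:-→d4:-→d5:-→d6:-→d7:-→d8:-→d9:-→d10:-→d11:-→d12:-→d13:-→d14:-→d15:-→d16:-→d17:-→d18:-→d19:-→d20:-→d21:-→d22:-→d23:-→d24:-→d25:-→d26:-→d27:-→d28:-→d29:-→d30:-→d31:-→d32:H2 -> H2
  + 80.46.58.0/24 (H0) depth=24
  lookup 80.46.58.119: bits 01010000001011100011101001110111 walk d0:H4→d1:-→d2:-→d3:-→d4:-→d5:-→d6:-→d7:-→d8:-→d9:-→d10:-→d11:-→d12:-→d13:-→d14:-→d15:-→d16:-→d17:-→d18:-→d19:-→d20:-→d21:-→d22:-→d23:-→d24:H0→d25:-→d26:-→d27:-→d28:-→d29:-→d30:-→d31:-→d32:H2 -> H2
  + 77.165.177.0/26 (H3) depth=26
  + 80.0.0.0/8 (H0) depth=8
  lookup 80.0.7.235: bits 0101000000 walk d0:H4→d1:-→d2:-→d3:-→d4:-→d5:-→d6:-→d7:-→d8:H0→d9:-→d10:- -> H0
  lookup 80.46.58.119: bits 01010000001011100011101001110111 walk d0:H4→d1:-→d2:-→d3:-→d4:-→d5:-→d6:-→d7:-→d8:H0→d9:-→d10:-→d11:-→d12:-→d13:-→d14:-→d15:-→d16:-→d17:-→d18:-→d19:-→d20:-→d21:-→d22:-→d23:-→d24:H0→d25:-→d26:-→d27:-→d28:-→d29:-→d30:-→d31:-→d32:H2 -> H2
  lookup 53.246.177.74: bits 0 walk d0:H4→d1:- -> H4
  lookup 77.165.177.16: bits 01001101101001011011000100 walk d0:H4→d1:-→d2:-→d3:-→d4:-→d5:-→d6:-→d7:-→d8:-→d9:-→d10:-→d11:H3→d12:-→d13:-→d14:-→d15:-→d16:-→d17:-→d18:-→d19:-→d20:-→d21:-→d22:-→d23:-→d24:-→d25:-→d26:H3 -> H3
  lookup 77.160.0.15: bits 0100110110100 walk d0:H4→d1:-→d2:-→d3:-→d4:-→d5:-→d6:-→d7:-→d8:-→d9:-→d10:-→d11:H3→d12:-→d13:- -> H3
  + 77.165.177.0/26 (H0) depth=26
  lookup 80.46.58.119: bits 01010000001011100011101001110111 walk d0:H4→d1:-→d2:-→d3:-→d4:-→d5:-→d6:-→d7:-→d8:H0→d9:-→d10:-→d11:-→d12:-→d13:-→d14:-→d15:-→d16:-→d17:-→d18:-→d19:-→d20:-→d21:-→d22:-→d23:-→d24:H0→d25:-→d26:-→d27:-→d28:-→d29:-→d30:-→d31:-→d32:H2 -> H2
  lookup 77.165.177.5: bits 01001101101001011011000100 walk d0:H4→d1:-→d2:-→d3:-→d4:-→d5:-→d6:-→d7:-→d8:-→d9:-→d10:-→d11:H3→d12:-→d13:-→d14:-→d15:-→d16:-→d17:-→d18:-→d19:-→d20:-→d21:-→d22:-→d23:-→d24:-→d25:-→d26:H0 -> H0
  + 77.160.0.0/12 (H4) depth=12
  lookup 80.46.58.9: bits 0101000000101110001110100 walk d0:H4→d1:-→d2:-→d3:-→d4:-→d5:-→d6:-→d7:-→d8:H0→d9:-→d10:-→d11:-→d12:-→d13:-→d14:-→d15:-→d16:-→d17:-→d18:-→d19:-→d20:-→d21:-→d22:-→d23:-→d24:H0→d25:- -> H0
  lookup 77.160.0.13: bits 0100110110100 walk d0:H4→d1:-→d2:-→d3:-→d4:-→d5:-→d6:-→d7:-→d8:-→d9:-→d10:-→d11:H3→d12:H4→d13:- -> H4
  del 80.46.58.119/32 (clear depth 32)

== LOOKUPS ==
["H3","H3","H2","H2","H0","H2","H4","H3","H3","H2","H0","H0","H4"]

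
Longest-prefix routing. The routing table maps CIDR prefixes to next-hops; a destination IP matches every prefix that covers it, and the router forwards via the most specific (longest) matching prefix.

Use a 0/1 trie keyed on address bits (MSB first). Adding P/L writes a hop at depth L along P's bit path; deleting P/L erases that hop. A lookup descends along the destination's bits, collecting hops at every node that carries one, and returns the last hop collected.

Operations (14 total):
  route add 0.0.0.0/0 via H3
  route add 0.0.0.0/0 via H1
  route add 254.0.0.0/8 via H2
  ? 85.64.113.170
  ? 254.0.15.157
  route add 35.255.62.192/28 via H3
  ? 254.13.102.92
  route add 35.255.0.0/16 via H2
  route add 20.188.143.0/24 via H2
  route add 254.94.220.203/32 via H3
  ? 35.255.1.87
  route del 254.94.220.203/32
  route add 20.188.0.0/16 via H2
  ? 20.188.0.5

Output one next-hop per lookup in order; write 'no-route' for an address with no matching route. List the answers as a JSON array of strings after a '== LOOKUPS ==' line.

Process each operation:
  add 0.0.0.0/0 -> H3 at depth 0
  add 0.0.0.0/0 -> H1 at depth 0
  add 254.0.0.0/8 -> H2 at depth 8
  ? 85.64.113.170  path d0:H1  best=H1
  ? 254.0.15.157  path d0:H1→d1:-→d2:-→d3:-→d4:-→d5:-→d6:-→d7:-→d8:H2  best=H2
  add 35.255.62.192/28 -> H3 at depth 28
  ? 254.13.102.92  path d0:H1→d1:-→d2:-→d3:-→d4:-→d5:-→d6:-→d7:-→d8:H2  best=H2
  add 35.255.0.0/16 -> H2 at depth 16
  add 20.188.143.0/24 -> H2 at depth 24
  add 254.94.220.203/32 -> H3 at depth 32
  ? 35.255.1.87  path d0:H1→d1:-→d2:-→d3:-→d4:-→d5:-→d6:-→d7:-→d8:-→d9:-→d10:-→d11:-→d12:-→d13:-→d14:-→d15:-→d16:H2→d17:-→d18:-  best=H2
  del 254.94.220.203/32 (clear depth 32)
  add 20.188.0.0/16 -> H2 at depth 16
  ? 20.188.0.5  path d0:H1→d1:-→d2:-→d3:-→d4:-→d5:-→d6:-→d7:-→d8:-→d9:-→d10:-→d11:-→d12:-→d13:-→d14:-→d15:-→d16:H2  best=H2

== LOOKUPS ==
["H1","H2","H2","H2","H2"]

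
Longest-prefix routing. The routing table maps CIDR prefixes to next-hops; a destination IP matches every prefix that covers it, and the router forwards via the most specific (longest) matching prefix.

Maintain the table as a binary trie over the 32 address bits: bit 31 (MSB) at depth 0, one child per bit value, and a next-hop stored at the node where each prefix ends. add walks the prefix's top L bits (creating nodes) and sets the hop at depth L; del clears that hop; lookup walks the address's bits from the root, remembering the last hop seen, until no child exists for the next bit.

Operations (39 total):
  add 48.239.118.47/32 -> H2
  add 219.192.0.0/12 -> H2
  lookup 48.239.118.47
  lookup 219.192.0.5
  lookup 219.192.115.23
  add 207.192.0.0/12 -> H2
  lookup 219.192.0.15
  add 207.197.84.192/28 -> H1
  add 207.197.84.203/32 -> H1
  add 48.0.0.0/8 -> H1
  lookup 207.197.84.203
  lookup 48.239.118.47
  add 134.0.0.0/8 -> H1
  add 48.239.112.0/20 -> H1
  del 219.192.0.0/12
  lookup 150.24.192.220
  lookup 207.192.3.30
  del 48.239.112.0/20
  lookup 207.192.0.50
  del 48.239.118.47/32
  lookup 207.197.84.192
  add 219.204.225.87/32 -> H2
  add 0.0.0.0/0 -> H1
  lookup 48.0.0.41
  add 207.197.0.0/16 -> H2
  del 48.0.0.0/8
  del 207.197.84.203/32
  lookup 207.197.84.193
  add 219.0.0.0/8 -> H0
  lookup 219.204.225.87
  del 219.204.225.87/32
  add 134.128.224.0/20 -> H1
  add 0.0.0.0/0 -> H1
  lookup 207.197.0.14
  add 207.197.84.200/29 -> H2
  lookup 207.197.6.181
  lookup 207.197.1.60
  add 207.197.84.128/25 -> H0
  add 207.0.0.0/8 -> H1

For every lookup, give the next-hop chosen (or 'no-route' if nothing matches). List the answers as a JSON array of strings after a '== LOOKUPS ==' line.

Process each operation:
  add 48.239.118.47/32 -> H2 at depth 32
  add 219.192.0.0/12 -> H2 at depth 12
  lookup 48.239.118.47: bits 00110000111011110111011000101111 walk d0:-→d1:-→d2:-→d3:-→d4:-→d5:-→d6:-→d7:-→d8:-→d9:-→d10:-→d11:-→d12:-→d13:-→d14:-→d15:-→d16:-→d17:-→d18:-→d19:-→d20:-→d21:-→d22:-→d23:-→d24:-→d25:-→d26:-→d27:-→d28:-→d29:-→d30:-→d31:-→d32:H2 -> H2
  lookup 219.192.0.5: bits 110110111100 walk d0:-→d1:-→d2:-→d3:-→d4:-→d5:-→d6:-→d7:-→d8:-→d9:-→d10:-→d11:-→d12:H2 -> H2
  lookup 219.192.115.23: bits 110110111100 walk d0:-→d1:-→d2:-→d3:-→d4:-→d5:-→d6:-→d7:-→d8:-→d9:-→d10:-→d11:-→d12:H2 -> H2
  add 207.192.0.0/12 -> H2 at depth 12
  lookup 219.192.0.15: bits 110110111100 walk d0:-→d1:-→d2:-→d3:-→d4:-→d5:-→d6:-→d7:-→d8:-→d9:-→d10:-→d11:-→d12:H2 -> H2
  add 207.197.84.192/28 -> H1 at depth 28
  add 207.197.84.203/32 -> H1 at depth 32
  add 48.0.0.0/8 -> H1 at depth 8
  lookup 207.197.84.203: bits 11001111110001010101010011001011 walk d0:-→d1:-→d2:-→d3:-→d4:-→d5:-→d6:-→d7:-→d8:-→d9:-→d10:-→d11:-→d12:H2→d13:-→d14:-→d15:-→d16:-→d17:-→d18:-→d19:-→d20:-→d21:-→d22:-→d23:-→d24:-→d25:-→d26:-→d27:-→d28:H1→d29:-→d30:-→d31:-→d32:H1 -> H1
  lookup 48.239.118.47: bits 00110000111011110111011000101111 walk d0:-→d1:-→d2:-→d3:-→d4:-→d5:-→d6:-→d7:-→d8:H1→d9:-→d10:-→d11:-→d12:-→d13:-→d14:-→d15:-→d16:-→d17:-→d18:-→d19:-→d20:-→d21:-→d22:-→d23:-→d24:-→d25:-→d26:-→d27:-→d28:-→d29:-→d30:-→d31:-→d32:H2 -> H2
  add 134.0.0.0/8 -> H1 at depth 8
  add 48.239.112.0/20 -> H1 at depth 20
  - 219.192.0.0/12 clear@12
  lookup 150.24.192.220: bits 100 walk d0:-→d1:-→d2:-→d3:- -> no-route
  lookup 207.192.3.30: bits 1100111111000 walk d0:-→d1:-→d2:-→d3:-→d4:-→d5:-→d6:-→d7:-→d8:-→d9:-→d10:-→d11:-→d12:H2→d13:- -> H2
  - 48.239.112.0/20 clear@20
  lookup 207.192.0.50: bits 1100111111000 walk d0:-→d1:-→d2:-→d3:-→d4:-→d5:-→d6:-→d7:-→d8:-→d9:-→d10:-→d11:-→d12:H2→d13:- -> H2
  - 48.239.118.47/32 clear@32
  lookup 207.197.84.192: bits 1100111111000101010101001100 walk d0:-→d1:-→d2:-→d3:-→d4:-→d5:-→d6:-→d7:-→d8:-→d9:-→d10:-→d11:-→d12:H2→d13:-→d14:-→d15:-→d16:-→d17:-→d18:-→d19:-→d20:-→d21:-→d22:-→d23:-→d24:-→d25:-→d26:-→d27:-→d28:H1 -> H1
  add 219.204.225.87/32 -> H2 at depth 32
  add 0.0.0.0/0 -> H1 at depth 0
  lookup 48.0.0.41: bits 00110000 walk d0:H1→d1:-→d2:-→d3:-→d4:-→d5:-→d6:-→d7:-→d8:H1 -> H1
  add 207.197.0.0/16 -> H2 at depth 16
  - 48.0.0.0/8 clear@8
  - 207.197.84.203/32 clear@32
  lookup 207.197.84.193: bits 1100111111000101010101001100 walk d0:H1→d1:-→d2:-→d3:-→d4:-→d5:-→d6:-→d7:-→d8:-→d9:-→d10:-→d11:-→d12:H2→d13:-→d14:-→d15:-→d16:H2→d17:-→d18:-→d19:-→d20:-→d21:-→d22:-→d23:-→d24:-→d25:-→d26:-→d27:-→d28:H1 -> H1
  add 219.0.0.0/8 -> H0 at depth 8
  lookup 219.204.225.87: bits 11011011110011001110000101010111 walk d0:H1→d1:-→d2:-→d3:-→d4:-→d5:-→d6:-→d7:-→d8:H0→d9:-→d10:-→d11:-→d12:-→d13:-→d14:-→d15:-→d16:-→d17:-→d18:-→d19:-→d20:-→d21:-→d22:-→d23:-→d24:-→d25:-→d26:-→d27:-→d28:-→d29:-→d30:-→d31:-→d32:H2 -> H2
  - 219.204.225.87/32 clear@32
  add 134.128.224.0/20 -> H1 at depth 20
  add 0.0.0.0/0 -> H1 at depth 0
  lookup 207.197.0.14: bits 11001111110001010 walk d0:H1→d1:-→d2:-→d3:-→d4:-→d5:-→d6:-→d7:-→d8:-→d9:-→d10:-→d11:-→d12:H2→d13:-→d14:-→d15:-→d16:H2→d17:- -> H2
  add 207.197.84.200/29 -> H2 at depth 29
  lookup 207.197.6.181: bits 11001111110001010 walk d0:H1→d1:-→d2:-→d3:-→d4:-→d5:-→d6:-→d7:-→d8:-→d9:-→d10:-→d11:-→d12:H2→d13:-→d14:-→d15:-→d16:H2→d17:- -> H2
  lookup 207.197.1.60: bits 11001111110001010 walk d0:H1→d1:-→d2:-→d3:-→d4:-→d5:-→d6:-→d7:-→d8:-→d9:-→d10:-→d11:-→d12:H2→d13:-→d14:-→d15:-→d16:H2→d17:- -> H2
  add 207.197.84.128/25 -> H0 at depth 25
  add 207.0.0.0/8 -> H1 at depth 8

== LOOKUPS ==
["H2","H2","H2","H2","H1","H2","no-route","H2","H2","H1","H1","H1","H2","H2","H2","H2"]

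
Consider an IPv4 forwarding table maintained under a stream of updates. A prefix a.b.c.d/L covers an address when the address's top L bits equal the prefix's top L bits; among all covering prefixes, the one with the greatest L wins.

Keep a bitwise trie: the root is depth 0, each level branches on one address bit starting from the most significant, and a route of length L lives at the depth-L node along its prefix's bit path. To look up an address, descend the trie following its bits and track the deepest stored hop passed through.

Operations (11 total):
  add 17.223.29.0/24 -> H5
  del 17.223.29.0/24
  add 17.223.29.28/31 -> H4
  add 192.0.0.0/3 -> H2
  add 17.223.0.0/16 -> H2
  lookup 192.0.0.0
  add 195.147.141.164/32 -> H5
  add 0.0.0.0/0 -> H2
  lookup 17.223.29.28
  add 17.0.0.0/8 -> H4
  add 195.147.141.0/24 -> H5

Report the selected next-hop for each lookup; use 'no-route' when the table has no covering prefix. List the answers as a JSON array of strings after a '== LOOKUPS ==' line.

Process each operation:
  + 17.223.29.0/24 (H5) depth=24
  del 17.223.29.0/24 (clear depth 24)
  + 17.223.29.28/31 (H4) depth=31
  + 192.0.0.0/3 (H2) depth=3
  + 17.223.0.0/16 (H2) depth=16
  Q 192.0.0.0: descend 110 ; hops seen [H2] ; pick H2
  + 195.147.141.164/32 (H5) depth=32
  + 0.0.0.0/0 (H2) depth=0
  Q 17.223.29.28: descend 0001000111011111000111010001110 ; hops seen [H2,H2,H4] ; pick H4
  + 17.0.0.0/8 (H4) depth=8
  + 195.147.141.0/24 (H5) depth=24

== LOOKUPS ==
["H2","H4"]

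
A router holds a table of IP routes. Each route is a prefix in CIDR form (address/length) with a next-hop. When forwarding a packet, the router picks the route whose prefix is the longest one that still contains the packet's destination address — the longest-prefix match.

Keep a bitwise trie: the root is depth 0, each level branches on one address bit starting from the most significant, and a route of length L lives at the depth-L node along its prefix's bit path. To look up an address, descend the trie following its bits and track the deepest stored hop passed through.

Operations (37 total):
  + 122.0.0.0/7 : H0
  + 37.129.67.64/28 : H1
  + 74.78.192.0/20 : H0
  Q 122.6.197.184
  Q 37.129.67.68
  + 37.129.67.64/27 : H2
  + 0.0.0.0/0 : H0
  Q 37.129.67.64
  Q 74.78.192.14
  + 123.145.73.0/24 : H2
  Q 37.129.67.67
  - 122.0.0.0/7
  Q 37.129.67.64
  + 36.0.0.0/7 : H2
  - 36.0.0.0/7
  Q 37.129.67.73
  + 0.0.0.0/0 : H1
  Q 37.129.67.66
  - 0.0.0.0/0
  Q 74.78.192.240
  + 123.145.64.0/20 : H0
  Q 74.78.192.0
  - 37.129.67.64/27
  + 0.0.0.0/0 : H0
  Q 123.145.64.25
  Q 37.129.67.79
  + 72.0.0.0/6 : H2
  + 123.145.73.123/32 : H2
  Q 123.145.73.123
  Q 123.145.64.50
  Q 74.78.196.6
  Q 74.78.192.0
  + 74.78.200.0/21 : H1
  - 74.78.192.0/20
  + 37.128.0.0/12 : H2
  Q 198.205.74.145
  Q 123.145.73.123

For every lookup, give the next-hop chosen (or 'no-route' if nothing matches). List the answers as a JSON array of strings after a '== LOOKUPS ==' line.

Trace:
  + 122.0.0.0/7 (H0) depth=7
  + 37.129.67.64/28 (H1) depth=28
  + 74.78.192.0/20 (H0) depth=20
  ? 122.6.197.184  path d0:-→d1:-→d2:-→d3:-→d4:-→d5:-→d6:-→d7:H0  best=H0
  ? 37.129.67.68  path d0:-→d1:-→d2:-→d3:-→d4:-→d5:-→d6:-→d7:-→d8:-→d9:-→d10:-→d11:-→d12:-→d13:-→d14:-→d15:-→d16:-→d17:-→d18:-→d19:-→d20:-→d21:-→d22:-→d23:-→d24:-→d25:-→d26:-→d27:-→d28:H1  best=H1
  + 37.129.67.64/27 (H2) depth=27
  + 0.0.0.0/0 (H0) depth=0
  ? 37.129.67.64  path d0:H0→d1:-→d2:-→d3:-→d4:-→d5:-→d6:-→d7:-→d8:-→d9:-→d10:-→d11:-→d12:-→d13:-→d14:-→d15:-→d16:-→d17:-→d18:-→d19:-→d20:-→d21:-→d22:-→d23:-→d24:-→d25:-→d26:-→d27:H2→d28:H1  best=H1
  ? 74.78.192.14  path d0:H0→d1:-→d2:-→d3:-→d4:-→d5:-→d6:-→d7:-→d8:-→d9:-→d10:-→d11:-→d12:-→d13:-→d14:-→d15:-→d16:-→d17:-→d18:-→d19:-→d20:H0  best=H0
  + 123.145.73.0/24 (H2) depth=24
  ? 37.129.67.67  path d0:H0→d1:-→d2:-→d3:-→d4:-→d5:-→d6:-→d7:-→d8:-→d9:-→d10:-→d11:-→d12:-→d13:-→d14:-→d15:-→d16:-→d17:-→d18:-→d19:-→d20:-→d21:-→d22:-→d23:-→d24:-→d25:-→d26:-→d27:H2→d28:H1  best=H1
  - 122.0.0.0/7 clear@7
  ? 37.129.67.64  path d0:H0→d1:-→d2:-→d3:-→d4:-→d5:-→d6:-→d7:-→d8:-→d9:-→d10:-→d11:-→d12:-→d13:-→d14:-→d15:-→d16:-→d17:-→d18:-→d19:-→d20:-→d21:-→d22:-→d23:-→d24:-→d25:-→d26:-→d27:H2→d28:H1  best=H1
  + 36.0.0.0/7 (H2) depth=7
  - 36.0.0.0/7 clear@7
  ? 37.129.67.73  path d0:H0→d1:-→d2:-→d3:-→d4:-→d5:-→d6:-→d7:-→d8:-→d9:-→d10:-→d11:-→d12:-→d13:-→d14:-→d15:-→d16:-→d17:-→d18:-→d19:-→d20:-→d21:-→d22:-→d23:-→d24:-→d25:-→d26:-→d27:H2→d28:H1  best=H1
  + 0.0.0.0/0 (H1) depth=0
  ? 37.129.67.66  path d0:H1→d1:-→d2:-→d3:-→d4:-→d5:-→d6:-→d7:-→d8:-→d9:-→d10:-→d11:-→d12:-→d13:-→d14:-→d15:-→d16:-→d17:-→d18:-→d19:-→d20:-→d21:-→d22:-→d23:-→d24:-→d25:-→d26:-→d27:H2→d28:H1  best=H1
  - 0.0.0.0/0 clear@0
  ? 74.78.192.240  path d0:-→d1:-→d2:-→d3:-→d4:-→d5:-→d6:-→d7:-→d8:-→d9:-→d10:-→d11:-→d12:-→d13:-→d14:-→d15:-→d16:-→d17:-→d18:-→d19:-→d20:H0  best=H0
  + 123.145.64.0/20 (H0) depth=20
  ? 74.78.192.0  path d0:-→d1:-→d2:-→d3:-→d4:-→d5:-→d6:-→d7:-→d8:-→d9:-→d10:-→d11:-→d12:-→d13:-→d14:-→d15:-→d16:-→d17:-→d18:-→d19:-→d20:H0  best=H0
  - 37.129.67.64/27 clear@27
  + 0.0.0.0/0 (H0) depth=0
  ? 123.145.64.25  path d0:H0→d1:-→d2:-→d3:-→d4:-→d5:-→d6:-→d7:-→d8:-→d9:-→d10:-→d11:-→d12:-→d13:-→d14:-→d15:-→d16:-→d17:-→d18:-→d19:-→d20:H0  best=H0
  ? 37.129.67.79  path d0:H0→d1:-→d2:-→d3:-→d4:-→d5:-→d6:-→d7:-→d8:-→d9:-→d10:-→d11:-→d12:-→d13:-→d14:-→d15:-→d16:-→d17:-→d18:-→d19:-→d20:-→d21:-→d22:-→d23:-→d24:-→d25:-→d26:-→d27:-→d28:H1  best=H1
  + 72.0.0.0/6 (H2) depth=6
  + 123.145.73.123/32 (H2) depth=32
  ? 123.145.73.123  path d0:H0→d1:-→d2:-→d3:-→d4:-→d5:-→d6:-→d7:-→d8:-→d9:-→d10:-→d11:-→d12:-→d13:-→d14:-→d15:-→d16:-→d17:-→d18:-→d19:-→d20:H0→d21:-→d22:-→d23:-→d24:H2→d25:-→d26:-→d27:-→d28:-→d29:-→d30:-→d31:-→d32:H2  best=H2
  ? 123.145.64.50  path d0:H0→d1:-→d2:-→d3:-→d4:-→d5:-→d6:-→d7:-→d8:-→d9:-→d10:-→d11:-→d12:-→d13:-→d14:-→d15:-→d16:-→d17:-→d18:-→d19:-→d20:H0  best=H0
  ? 74.78.196.6  path d0:H0→d1:-→d2:-→d3:-→d4:-→d5:-→d6:H2→d7:-→d8:-→d9:-→d10:-→d11:-→d12:-→d13:-→d14:-→d15:-→d16:-→d17:-→d18:-→d19:-→d20:H0  best=H0
  ? 74.78.192.0  path d0:H0→d1:-→d2:-→d3:-→d4:-→d5:-→d6:H2→d7:-→d8:-→d9:-→d10:-→d11:-→d12:-→d13:-→d14:-→d15:-→d16:-→d17:-→d18:-→d19:-→d20:H0  best=H0
  + 74.78.200.0/21 (H1) depth=21
  - 74.78.192.0/20 clear@20
  + 37.128.0.0/12 (H2) depth=12
  ? 198.205.74.145  path d0:H0  best=H0
  ? 123.145.73.123  path d0:H0→d1:-→d2:-→d3:-→d4:-→d5:-→d6:-→d7:-→d8:-→d9:-→d10:-→d11:-→d12:-→d13:-→d14:-→d15:-→d16:-→d17:-→d18:-→d19:-→d20:H0→d21:-→d22:-→d23:-→d24:H2→d25:-→d26:-→d27:-→d28:-→d29:-→d30:-→d31:-→d32:H2  best=H2

== LOOKUPS ==
["H0","H1","H1","H0","H1","H1","H1","H1","H0","H0","H0","H1","H2","H0","H0","H0","H0","H2"]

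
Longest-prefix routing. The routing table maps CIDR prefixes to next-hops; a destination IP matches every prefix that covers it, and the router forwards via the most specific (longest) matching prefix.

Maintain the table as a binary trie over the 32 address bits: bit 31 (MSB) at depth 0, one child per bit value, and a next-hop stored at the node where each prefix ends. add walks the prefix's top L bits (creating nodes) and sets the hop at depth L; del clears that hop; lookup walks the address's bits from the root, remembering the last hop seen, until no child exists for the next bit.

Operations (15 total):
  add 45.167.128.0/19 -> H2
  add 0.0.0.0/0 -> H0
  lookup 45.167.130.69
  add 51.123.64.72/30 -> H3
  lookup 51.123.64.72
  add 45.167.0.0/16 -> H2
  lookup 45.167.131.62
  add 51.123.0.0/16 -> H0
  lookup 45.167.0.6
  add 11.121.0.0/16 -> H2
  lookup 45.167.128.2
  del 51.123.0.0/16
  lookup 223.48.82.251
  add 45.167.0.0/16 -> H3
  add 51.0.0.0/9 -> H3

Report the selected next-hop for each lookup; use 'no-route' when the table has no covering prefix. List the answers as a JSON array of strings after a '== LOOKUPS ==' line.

Process each operation:
  + 45.167.128.0/19 (H2) depth=19
  + 0.0.0.0/0 (H0) depth=0
  Q 45.167.130.69: descend 0010110110100111100 ; hops seen [H0,H2] ; pick H2
  + 51.123.64.72/30 (H3) depth=30
  Q 51.123.64.72: descend 001100110111101101000000010010 ; hops seen [H0,H3] ; pick H3
  + 45.167.0.0/16 (H2) depth=16
  Q 45.167.131.62: descend 0010110110100111100 ; hops seen [H0,H2,H2] ; pick H2
  + 51.123.0.0/16 (H0) depth=16
  Q 45.167.0.6: descend 0010110110100111 ; hops seen [H0,H2] ; pick H2
  + 11.121.0.0/16 (H2) depth=16
  Q 45.167.128.2: descend 0010110110100111100 ; hops seen [H0,H2,H2] ; pick H2
  - 51.123.0.0/16 clear@16
  Q 223.48.82.251: descend ε ; hops seen [H0] ; pick H0
  + 45.167.0.0/16 (H3) depth=16
  + 51.0.0.0/9 (H3) depth=9

== LOOKUPS ==
["H2","H3","H2","H2","H2","H0"]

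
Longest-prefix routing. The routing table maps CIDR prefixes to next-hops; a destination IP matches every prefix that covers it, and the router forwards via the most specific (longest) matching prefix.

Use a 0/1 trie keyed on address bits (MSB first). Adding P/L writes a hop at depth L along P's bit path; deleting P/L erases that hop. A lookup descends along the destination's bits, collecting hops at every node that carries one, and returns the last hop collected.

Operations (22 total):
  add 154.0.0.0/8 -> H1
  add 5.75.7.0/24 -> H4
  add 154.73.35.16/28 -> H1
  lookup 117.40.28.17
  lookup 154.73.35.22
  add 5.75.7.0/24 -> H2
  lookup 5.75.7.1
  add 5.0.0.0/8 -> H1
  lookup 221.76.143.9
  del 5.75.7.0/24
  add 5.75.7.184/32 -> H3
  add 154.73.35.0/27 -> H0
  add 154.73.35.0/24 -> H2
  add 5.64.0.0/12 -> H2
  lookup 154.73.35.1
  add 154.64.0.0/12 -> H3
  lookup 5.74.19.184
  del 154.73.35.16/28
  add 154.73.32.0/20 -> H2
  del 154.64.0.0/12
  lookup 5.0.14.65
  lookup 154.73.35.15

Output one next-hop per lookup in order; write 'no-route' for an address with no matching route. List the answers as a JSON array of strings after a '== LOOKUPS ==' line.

Trace:
  add 154.0.0.0/8 -> H1 at depth 8
  add 5.75.7.0/24 -> H4 at depth 24
  add 154.73.35.16/28 -> H1 at depth 28
  Q 117.40.28.17: descend 0 ; hops seen [∅] ; pick no-route
  Q 154.73.35.22: descend 1001101001001001001000110001 ; hops seen [H1,H1] ; pick H1
  add 5.75.7.0/24 -> H2 at depth 24
  Q 5.75.7.1: descend 000001010100101100000111 ; hops seen [H2] ; pick H2
  add 5.0.0.0/8 -> H1 at depth 8
  Q 221.76.143.9: descend 1 ; hops seen [∅] ; pick no-route
  - 5.75.7.0/24 clear@24
  add 5.75.7.184/32 -> H3 at depth 32
  add 154.73.35.0/27 -> H0 at depth 27
  add 154.73.35.0/24 -> H2 at depth 24
  add 5.64.0.0/12 -> H2 at depth 12
  Q 154.73.35.1: descend 100110100100100100100011000 ; hops seen [H1,H2,H0] ; pick H0
  add 154.64.0.0/12 -> H3 at depth 12
  Q 5.74.19.184: descend 000001010100101 ; hops seen [H1,H2] ; pick H2
  - 154.73.35.16/28 clear@28
  add 154.73.32.0/20 -> H2 at depth 20
  - 154.64.0.0/12 clear@12
  Q 5.0.14.65: descend 000001010 ; hops seen [H1] ; pick H1
  Q 154.73.35.15: descend 100110100100100100100011000 ; hops seen [H1,H2,H2,H0] ; pick H0

== LOOKUPS ==
["no-route","H1","H2","no-route","H0","H2","H1","H0"]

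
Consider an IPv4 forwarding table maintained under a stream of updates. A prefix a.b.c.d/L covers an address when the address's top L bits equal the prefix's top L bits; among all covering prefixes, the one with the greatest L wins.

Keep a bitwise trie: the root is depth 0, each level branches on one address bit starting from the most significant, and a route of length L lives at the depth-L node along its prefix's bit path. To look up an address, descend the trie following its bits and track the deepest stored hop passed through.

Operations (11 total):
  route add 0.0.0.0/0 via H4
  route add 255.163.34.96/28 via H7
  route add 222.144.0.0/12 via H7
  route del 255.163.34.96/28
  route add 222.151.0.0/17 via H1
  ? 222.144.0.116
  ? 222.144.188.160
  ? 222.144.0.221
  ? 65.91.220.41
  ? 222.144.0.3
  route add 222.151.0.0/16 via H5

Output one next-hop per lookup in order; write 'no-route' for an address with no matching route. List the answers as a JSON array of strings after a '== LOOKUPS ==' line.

Trace:
  + 0.0.0.0/0 (H4) depth=0
  + 255.163.34.96/28 (H7) depth=28
  + 222.144.0.0/12 (H7) depth=12
  del 255.163.34.96/28 (clear depth 28)
  + 222.151.0.0/17 (H1) depth=17
  Q 222.144.0.116: descend 1101111010010 ; hops seen [H4,H7] ; pick H7
  Q 222.144.188.160: descend 1101111010010 ; hops seen [H4,H7] ; pick H7
  Q 222.144.0.221: descend 1101111010010 ; hops seen [H4,H7] ; pick H7
  Q 65.91.220.41: descend ε ; hops seen [H4] ; pick H4
  Q 222.144.0.3: descend 1101111010010 ; hops seen [H4,H7] ; pick H7
  + 222.151.0.0/16 (H5) depth=16

== LOOKUPS ==
["H7","H7","H7","H4","H7"]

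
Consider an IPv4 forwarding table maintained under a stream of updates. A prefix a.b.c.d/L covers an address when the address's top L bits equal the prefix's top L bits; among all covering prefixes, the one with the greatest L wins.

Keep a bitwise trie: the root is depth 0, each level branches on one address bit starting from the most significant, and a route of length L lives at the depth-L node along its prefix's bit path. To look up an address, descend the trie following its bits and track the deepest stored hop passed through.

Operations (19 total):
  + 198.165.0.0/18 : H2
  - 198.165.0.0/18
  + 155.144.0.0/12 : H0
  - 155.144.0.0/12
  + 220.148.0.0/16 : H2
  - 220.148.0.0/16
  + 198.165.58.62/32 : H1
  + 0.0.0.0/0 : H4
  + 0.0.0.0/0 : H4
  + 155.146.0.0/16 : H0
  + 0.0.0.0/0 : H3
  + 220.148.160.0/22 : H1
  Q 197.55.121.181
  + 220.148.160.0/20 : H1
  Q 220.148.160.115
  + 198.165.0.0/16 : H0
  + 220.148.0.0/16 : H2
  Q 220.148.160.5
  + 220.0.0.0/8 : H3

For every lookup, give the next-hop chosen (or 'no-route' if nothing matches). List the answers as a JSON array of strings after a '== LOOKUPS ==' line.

Process each operation:
  add 198.165.0.0/18 -> H2 at depth 18
  del 198.165.0.0/18 (clear depth 18)
  add 155.144.0.0/12 -> H0 at depth 12
  del 155.144.0.0/12 (clear depth 12)
  add 220.148.0.0/16 -> H2 at depth 16
  del 220.148.0.0/16 (clear depth 16)
  add 198.165.58.62/32 -> H1 at depth 32
  add 0.0.0.0/0 -> H4 at depth 0
  add 0.0.0.0/0 -> H4 at depth 0
  add 155.146.0.0/16 -> H0 at depth 16
  add 0.0.0.0/0 -> H3 at depth 0
  add 220.148.160.0/22 -> H1 at depth 22
  Q 197.55.121.181: descend 110001 ; hops seen [H3] ; pick H3
  add 220.148.160.0/20 -> H1 at depth 20
  Q 220.148.160.115: descend 1101110010010100101000 ; hops seen [H3,H1,H1] ; pick H1
  add 198.165.0.0/16 -> H0 at depth 16
  add 220.148.0.0/16 -> H2 at depth 16
  Q 220.148.160.5: descend 1101110010010100101000 ; hops seen [H3,H2,H1,H1] ; pick H1
  add 220.0.0.0/8 -> H3 at depth 8

== LOOKUPS ==
["H3","H1","H1"]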